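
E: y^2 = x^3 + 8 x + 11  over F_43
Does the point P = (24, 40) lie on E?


Check whether y^2 = x^3 + 8 x + 11 (mod 43) for (x, y) = (24, 40).
LHS: y^2 = 40^2 mod 43 = 9
RHS: x^3 + 8 x + 11 = 24^3 + 8*24 + 11 mod 43 = 9
LHS = RHS

Yes, on the curve


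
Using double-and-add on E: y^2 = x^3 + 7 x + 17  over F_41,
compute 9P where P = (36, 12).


k = 9 = 1001_2 (binary, LSB first: 1001)
Double-and-add from P = (36, 12):
  bit 0 = 1: acc = O + (36, 12) = (36, 12)
  bit 1 = 0: acc unchanged = (36, 12)
  bit 2 = 0: acc unchanged = (36, 12)
  bit 3 = 1: acc = (36, 12) + (11, 21) = (39, 35)

9P = (39, 35)


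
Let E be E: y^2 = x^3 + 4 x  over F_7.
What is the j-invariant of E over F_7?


Delta = -16(4 a^3 + 27 b^2) mod 7 = 6
-1728 * (4 a)^3 = -1728 * (4*4)^3 mod 7 = 1
j = 1 * 6^(-1) mod 7 = 6

j = 6 (mod 7)


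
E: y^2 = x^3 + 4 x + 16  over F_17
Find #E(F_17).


For each x in F_17, count y with y^2 = x^3 + 4 x + 16 mod 17:
  x = 0: RHS = 16, y in [4, 13]  -> 2 point(s)
  x = 1: RHS = 4, y in [2, 15]  -> 2 point(s)
  x = 2: RHS = 15, y in [7, 10]  -> 2 point(s)
  x = 3: RHS = 4, y in [2, 15]  -> 2 point(s)
  x = 5: RHS = 8, y in [5, 12]  -> 2 point(s)
  x = 6: RHS = 1, y in [1, 16]  -> 2 point(s)
  x = 7: RHS = 13, y in [8, 9]  -> 2 point(s)
  x = 8: RHS = 16, y in [4, 13]  -> 2 point(s)
  x = 9: RHS = 16, y in [4, 13]  -> 2 point(s)
  x = 10: RHS = 2, y in [6, 11]  -> 2 point(s)
  x = 13: RHS = 4, y in [2, 15]  -> 2 point(s)
  x = 15: RHS = 0, y in [0]  -> 1 point(s)
Affine points: 23. Add the point at infinity: total = 24.

#E(F_17) = 24


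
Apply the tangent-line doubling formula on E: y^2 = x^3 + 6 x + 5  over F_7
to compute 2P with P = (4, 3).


Doubling: s = (3 x1^2 + a) / (2 y1)
s = (3*4^2 + 6) / (2*3) mod 7 = 2
x3 = s^2 - 2 x1 mod 7 = 2^2 - 2*4 = 3
y3 = s (x1 - x3) - y1 mod 7 = 2 * (4 - 3) - 3 = 6

2P = (3, 6)


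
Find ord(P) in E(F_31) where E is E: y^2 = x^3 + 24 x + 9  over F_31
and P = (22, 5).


Compute successive multiples of P until we hit O:
  1P = (22, 5)
  2P = (12, 14)
  3P = (13, 21)
  4P = (16, 5)
  5P = (24, 26)
  6P = (10, 28)
  7P = (27, 2)
  8P = (27, 29)
  ... (continuing to 15P)
  15P = O

ord(P) = 15


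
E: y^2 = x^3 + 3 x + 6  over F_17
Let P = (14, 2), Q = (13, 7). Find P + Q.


P != Q, so use the chord formula.
s = (y2 - y1) / (x2 - x1) = (5) / (16) mod 17 = 12
x3 = s^2 - x1 - x2 mod 17 = 12^2 - 14 - 13 = 15
y3 = s (x1 - x3) - y1 mod 17 = 12 * (14 - 15) - 2 = 3

P + Q = (15, 3)


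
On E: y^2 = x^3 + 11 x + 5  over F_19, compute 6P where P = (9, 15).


k = 6 = 110_2 (binary, LSB first: 011)
Double-and-add from P = (9, 15):
  bit 0 = 0: acc unchanged = O
  bit 1 = 1: acc = O + (8, 15) = (8, 15)
  bit 2 = 1: acc = (8, 15) + (0, 10) = (1, 6)

6P = (1, 6)


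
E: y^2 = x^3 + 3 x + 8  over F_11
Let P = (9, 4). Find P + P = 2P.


Doubling: s = (3 x1^2 + a) / (2 y1)
s = (3*9^2 + 3) / (2*4) mod 11 = 6
x3 = s^2 - 2 x1 mod 11 = 6^2 - 2*9 = 7
y3 = s (x1 - x3) - y1 mod 11 = 6 * (9 - 7) - 4 = 8

2P = (7, 8)


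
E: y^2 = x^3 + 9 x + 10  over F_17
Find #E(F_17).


For each x in F_17, count y with y^2 = x^3 + 9 x + 10 mod 17:
  x = 2: RHS = 2, y in [6, 11]  -> 2 point(s)
  x = 3: RHS = 13, y in [8, 9]  -> 2 point(s)
  x = 4: RHS = 8, y in [5, 12]  -> 2 point(s)
  x = 6: RHS = 8, y in [5, 12]  -> 2 point(s)
  x = 7: RHS = 8, y in [5, 12]  -> 2 point(s)
  x = 8: RHS = 16, y in [4, 13]  -> 2 point(s)
  x = 9: RHS = 4, y in [2, 15]  -> 2 point(s)
  x = 15: RHS = 1, y in [1, 16]  -> 2 point(s)
  x = 16: RHS = 0, y in [0]  -> 1 point(s)
Affine points: 17. Add the point at infinity: total = 18.

#E(F_17) = 18


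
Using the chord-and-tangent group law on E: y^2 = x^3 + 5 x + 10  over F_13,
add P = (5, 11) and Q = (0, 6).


P != Q, so use the chord formula.
s = (y2 - y1) / (x2 - x1) = (8) / (8) mod 13 = 1
x3 = s^2 - x1 - x2 mod 13 = 1^2 - 5 - 0 = 9
y3 = s (x1 - x3) - y1 mod 13 = 1 * (5 - 9) - 11 = 11

P + Q = (9, 11)


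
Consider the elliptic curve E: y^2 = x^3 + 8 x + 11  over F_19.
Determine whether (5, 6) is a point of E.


Check whether y^2 = x^3 + 8 x + 11 (mod 19) for (x, y) = (5, 6).
LHS: y^2 = 6^2 mod 19 = 17
RHS: x^3 + 8 x + 11 = 5^3 + 8*5 + 11 mod 19 = 5
LHS != RHS

No, not on the curve


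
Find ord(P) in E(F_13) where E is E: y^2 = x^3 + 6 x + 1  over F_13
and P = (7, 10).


Compute successive multiples of P until we hit O:
  1P = (7, 10)
  2P = (9, 2)
  3P = (0, 1)
  4P = (5, 0)
  5P = (0, 12)
  6P = (9, 11)
  7P = (7, 3)
  8P = O

ord(P) = 8


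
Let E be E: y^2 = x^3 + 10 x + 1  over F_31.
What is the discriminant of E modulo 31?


4 a^3 + 27 b^2 = 4*10^3 + 27*1^2 = 4000 + 27 = 4027
Delta = -16 * (4027) = -64432
Delta mod 31 = 17

Delta = 17 (mod 31)


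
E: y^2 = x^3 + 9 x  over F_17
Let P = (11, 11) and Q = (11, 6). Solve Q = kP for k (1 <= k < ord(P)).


Enumerate multiples of P until we hit Q = (11, 6):
  1P = (11, 11)
  2P = (4, 10)
  3P = (10, 11)
  4P = (13, 6)
  5P = (12, 0)
  6P = (13, 11)
  7P = (10, 6)
  8P = (4, 7)
  9P = (11, 6)
Match found at i = 9.

k = 9


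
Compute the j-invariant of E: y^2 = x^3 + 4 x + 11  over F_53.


Delta = -16(4 a^3 + 27 b^2) mod 53 = 24
-1728 * (4 a)^3 = -1728 * (4*4)^3 mod 53 = 50
j = 50 * 24^(-1) mod 53 = 33

j = 33 (mod 53)


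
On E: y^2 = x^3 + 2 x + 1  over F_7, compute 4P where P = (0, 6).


k = 4 = 100_2 (binary, LSB first: 001)
Double-and-add from P = (0, 6):
  bit 0 = 0: acc unchanged = O
  bit 1 = 0: acc unchanged = O
  bit 2 = 1: acc = O + (0, 1) = (0, 1)

4P = (0, 1)


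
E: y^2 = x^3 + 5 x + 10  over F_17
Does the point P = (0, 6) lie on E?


Check whether y^2 = x^3 + 5 x + 10 (mod 17) for (x, y) = (0, 6).
LHS: y^2 = 6^2 mod 17 = 2
RHS: x^3 + 5 x + 10 = 0^3 + 5*0 + 10 mod 17 = 10
LHS != RHS

No, not on the curve


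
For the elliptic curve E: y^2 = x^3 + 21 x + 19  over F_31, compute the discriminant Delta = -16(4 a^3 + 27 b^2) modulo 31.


4 a^3 + 27 b^2 = 4*21^3 + 27*19^2 = 37044 + 9747 = 46791
Delta = -16 * (46791) = -748656
Delta mod 31 = 25

Delta = 25 (mod 31)


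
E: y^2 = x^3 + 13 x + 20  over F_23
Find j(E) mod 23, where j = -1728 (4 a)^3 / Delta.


Delta = -16(4 a^3 + 27 b^2) mod 23 = 13
-1728 * (4 a)^3 = -1728 * (4*13)^3 mod 23 = 19
j = 19 * 13^(-1) mod 23 = 5

j = 5 (mod 23)


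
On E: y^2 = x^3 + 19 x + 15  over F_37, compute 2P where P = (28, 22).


Doubling: s = (3 x1^2 + a) / (2 y1)
s = (3*28^2 + 19) / (2*22) mod 37 = 11
x3 = s^2 - 2 x1 mod 37 = 11^2 - 2*28 = 28
y3 = s (x1 - x3) - y1 mod 37 = 11 * (28 - 28) - 22 = 15

2P = (28, 15)


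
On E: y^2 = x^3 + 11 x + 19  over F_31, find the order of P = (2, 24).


Compute successive multiples of P until we hit O:
  1P = (2, 24)
  2P = (21, 5)
  3P = (9, 14)
  4P = (29, 19)
  5P = (19, 9)
  6P = (17, 2)
  7P = (26, 5)
  8P = (11, 18)
  ... (continuing to 20P)
  20P = O

ord(P) = 20


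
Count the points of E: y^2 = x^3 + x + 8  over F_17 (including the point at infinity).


For each x in F_17, count y with y^2 = x^3 + 1 x + 8 mod 17:
  x = 0: RHS = 8, y in [5, 12]  -> 2 point(s)
  x = 2: RHS = 1, y in [1, 16]  -> 2 point(s)
  x = 3: RHS = 4, y in [2, 15]  -> 2 point(s)
  x = 4: RHS = 8, y in [5, 12]  -> 2 point(s)
  x = 5: RHS = 2, y in [6, 11]  -> 2 point(s)
  x = 6: RHS = 9, y in [3, 14]  -> 2 point(s)
  x = 7: RHS = 1, y in [1, 16]  -> 2 point(s)
  x = 8: RHS = 1, y in [1, 16]  -> 2 point(s)
  x = 9: RHS = 15, y in [7, 10]  -> 2 point(s)
  x = 10: RHS = 15, y in [7, 10]  -> 2 point(s)
  x = 13: RHS = 8, y in [5, 12]  -> 2 point(s)
  x = 15: RHS = 15, y in [7, 10]  -> 2 point(s)
Affine points: 24. Add the point at infinity: total = 25.

#E(F_17) = 25


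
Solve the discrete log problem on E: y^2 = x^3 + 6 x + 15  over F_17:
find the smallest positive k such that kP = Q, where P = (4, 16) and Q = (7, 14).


Enumerate multiples of P until we hit Q = (7, 14):
  1P = (4, 16)
  2P = (7, 14)
Match found at i = 2.

k = 2


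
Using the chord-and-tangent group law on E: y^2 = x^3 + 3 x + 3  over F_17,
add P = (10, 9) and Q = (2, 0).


P != Q, so use the chord formula.
s = (y2 - y1) / (x2 - x1) = (8) / (9) mod 17 = 16
x3 = s^2 - x1 - x2 mod 17 = 16^2 - 10 - 2 = 6
y3 = s (x1 - x3) - y1 mod 17 = 16 * (10 - 6) - 9 = 4

P + Q = (6, 4)


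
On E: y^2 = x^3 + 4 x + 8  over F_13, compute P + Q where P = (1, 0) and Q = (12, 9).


P != Q, so use the chord formula.
s = (y2 - y1) / (x2 - x1) = (9) / (11) mod 13 = 2
x3 = s^2 - x1 - x2 mod 13 = 2^2 - 1 - 12 = 4
y3 = s (x1 - x3) - y1 mod 13 = 2 * (1 - 4) - 0 = 7

P + Q = (4, 7)


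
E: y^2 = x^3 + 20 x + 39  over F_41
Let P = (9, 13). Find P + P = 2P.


Doubling: s = (3 x1^2 + a) / (2 y1)
s = (3*9^2 + 20) / (2*13) mod 41 = 18
x3 = s^2 - 2 x1 mod 41 = 18^2 - 2*9 = 19
y3 = s (x1 - x3) - y1 mod 41 = 18 * (9 - 19) - 13 = 12

2P = (19, 12)


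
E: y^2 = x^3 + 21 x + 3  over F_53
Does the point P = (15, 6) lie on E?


Check whether y^2 = x^3 + 21 x + 3 (mod 53) for (x, y) = (15, 6).
LHS: y^2 = 6^2 mod 53 = 36
RHS: x^3 + 21 x + 3 = 15^3 + 21*15 + 3 mod 53 = 36
LHS = RHS

Yes, on the curve


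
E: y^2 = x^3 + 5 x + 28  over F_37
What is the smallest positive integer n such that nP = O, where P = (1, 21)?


Compute successive multiples of P until we hit O:
  1P = (1, 21)
  2P = (5, 17)
  3P = (32, 10)
  4P = (31, 35)
  5P = (9, 32)
  6P = (26, 14)
  7P = (7, 31)
  8P = (3, 25)
  ... (continuing to 46P)
  46P = O

ord(P) = 46


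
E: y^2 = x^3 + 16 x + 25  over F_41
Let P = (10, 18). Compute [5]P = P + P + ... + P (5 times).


k = 5 = 101_2 (binary, LSB first: 101)
Double-and-add from P = (10, 18):
  bit 0 = 1: acc = O + (10, 18) = (10, 18)
  bit 1 = 0: acc unchanged = (10, 18)
  bit 2 = 1: acc = (10, 18) + (12, 31) = (10, 23)

5P = (10, 23)


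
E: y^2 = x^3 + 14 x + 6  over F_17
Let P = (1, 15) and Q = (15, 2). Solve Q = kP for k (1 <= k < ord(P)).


Enumerate multiples of P until we hit Q = (15, 2):
  1P = (1, 15)
  2P = (15, 2)
Match found at i = 2.

k = 2


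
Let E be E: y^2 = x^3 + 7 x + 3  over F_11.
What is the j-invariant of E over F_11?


Delta = -16(4 a^3 + 27 b^2) mod 11 = 10
-1728 * (4 a)^3 = -1728 * (4*7)^3 mod 11 = 4
j = 4 * 10^(-1) mod 11 = 7

j = 7 (mod 11)


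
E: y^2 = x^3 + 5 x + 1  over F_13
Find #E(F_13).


For each x in F_13, count y with y^2 = x^3 + 5 x + 1 mod 13:
  x = 0: RHS = 1, y in [1, 12]  -> 2 point(s)
  x = 3: RHS = 4, y in [2, 11]  -> 2 point(s)
  x = 6: RHS = 0, y in [0]  -> 1 point(s)
  x = 11: RHS = 9, y in [3, 10]  -> 2 point(s)
Affine points: 7. Add the point at infinity: total = 8.

#E(F_13) = 8


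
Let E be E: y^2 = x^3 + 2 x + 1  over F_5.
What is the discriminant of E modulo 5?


4 a^3 + 27 b^2 = 4*2^3 + 27*1^2 = 32 + 27 = 59
Delta = -16 * (59) = -944
Delta mod 5 = 1

Delta = 1 (mod 5)


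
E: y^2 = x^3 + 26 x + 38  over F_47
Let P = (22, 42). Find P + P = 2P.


Doubling: s = (3 x1^2 + a) / (2 y1)
s = (3*22^2 + 26) / (2*42) mod 47 = 12
x3 = s^2 - 2 x1 mod 47 = 12^2 - 2*22 = 6
y3 = s (x1 - x3) - y1 mod 47 = 12 * (22 - 6) - 42 = 9

2P = (6, 9)


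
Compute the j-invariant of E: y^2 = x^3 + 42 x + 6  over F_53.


Delta = -16(4 a^3 + 27 b^2) mod 53 = 43
-1728 * (4 a)^3 = -1728 * (4*42)^3 mod 53 = 45
j = 45 * 43^(-1) mod 53 = 22

j = 22 (mod 53)


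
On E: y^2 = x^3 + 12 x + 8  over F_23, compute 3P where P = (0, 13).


k = 3 = 11_2 (binary, LSB first: 11)
Double-and-add from P = (0, 13):
  bit 0 = 1: acc = O + (0, 13) = (0, 13)
  bit 1 = 1: acc = (0, 13) + (16, 15) = (16, 8)

3P = (16, 8)


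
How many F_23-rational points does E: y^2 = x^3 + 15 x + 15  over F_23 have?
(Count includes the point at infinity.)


For each x in F_23, count y with y^2 = x^3 + 15 x + 15 mod 23:
  x = 1: RHS = 8, y in [10, 13]  -> 2 point(s)
  x = 3: RHS = 18, y in [8, 15]  -> 2 point(s)
  x = 4: RHS = 1, y in [1, 22]  -> 2 point(s)
  x = 5: RHS = 8, y in [10, 13]  -> 2 point(s)
  x = 7: RHS = 3, y in [7, 16]  -> 2 point(s)
  x = 8: RHS = 3, y in [7, 16]  -> 2 point(s)
  x = 11: RHS = 16, y in [4, 19]  -> 2 point(s)
  x = 14: RHS = 2, y in [5, 18]  -> 2 point(s)
  x = 15: RHS = 4, y in [2, 21]  -> 2 point(s)
  x = 16: RHS = 4, y in [2, 21]  -> 2 point(s)
  x = 17: RHS = 8, y in [10, 13]  -> 2 point(s)
  x = 19: RHS = 6, y in [11, 12]  -> 2 point(s)
  x = 20: RHS = 12, y in [9, 14]  -> 2 point(s)
  x = 21: RHS = 0, y in [0]  -> 1 point(s)
Affine points: 27. Add the point at infinity: total = 28.

#E(F_23) = 28


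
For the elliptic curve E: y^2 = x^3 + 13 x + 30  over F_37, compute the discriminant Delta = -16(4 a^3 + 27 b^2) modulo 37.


4 a^3 + 27 b^2 = 4*13^3 + 27*30^2 = 8788 + 24300 = 33088
Delta = -16 * (33088) = -529408
Delta mod 37 = 25

Delta = 25 (mod 37)


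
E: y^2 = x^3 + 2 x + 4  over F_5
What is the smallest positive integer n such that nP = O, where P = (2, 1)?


Compute successive multiples of P until we hit O:
  1P = (2, 1)
  2P = (0, 3)
  3P = (4, 1)
  4P = (4, 4)
  5P = (0, 2)
  6P = (2, 4)
  7P = O

ord(P) = 7


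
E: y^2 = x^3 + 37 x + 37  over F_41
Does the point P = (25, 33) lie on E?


Check whether y^2 = x^3 + 37 x + 37 (mod 41) for (x, y) = (25, 33).
LHS: y^2 = 33^2 mod 41 = 23
RHS: x^3 + 37 x + 37 = 25^3 + 37*25 + 37 mod 41 = 23
LHS = RHS

Yes, on the curve


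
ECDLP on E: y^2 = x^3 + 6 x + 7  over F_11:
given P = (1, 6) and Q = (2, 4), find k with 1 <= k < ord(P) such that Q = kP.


Enumerate multiples of P until we hit Q = (2, 4):
  1P = (1, 6)
  2P = (2, 7)
  3P = (9, 8)
  4P = (10, 0)
  5P = (9, 3)
  6P = (2, 4)
Match found at i = 6.

k = 6


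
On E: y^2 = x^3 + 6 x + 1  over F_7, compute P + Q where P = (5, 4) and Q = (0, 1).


P != Q, so use the chord formula.
s = (y2 - y1) / (x2 - x1) = (4) / (2) mod 7 = 2
x3 = s^2 - x1 - x2 mod 7 = 2^2 - 5 - 0 = 6
y3 = s (x1 - x3) - y1 mod 7 = 2 * (5 - 6) - 4 = 1

P + Q = (6, 1)


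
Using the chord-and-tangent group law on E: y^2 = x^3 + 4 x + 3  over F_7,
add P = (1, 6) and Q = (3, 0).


P != Q, so use the chord formula.
s = (y2 - y1) / (x2 - x1) = (1) / (2) mod 7 = 4
x3 = s^2 - x1 - x2 mod 7 = 4^2 - 1 - 3 = 5
y3 = s (x1 - x3) - y1 mod 7 = 4 * (1 - 5) - 6 = 6

P + Q = (5, 6)


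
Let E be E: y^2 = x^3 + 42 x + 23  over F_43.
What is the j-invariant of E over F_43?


Delta = -16(4 a^3 + 27 b^2) mod 43 = 38
-1728 * (4 a)^3 = -1728 * (4*42)^3 mod 43 = 39
j = 39 * 38^(-1) mod 43 = 18

j = 18 (mod 43)


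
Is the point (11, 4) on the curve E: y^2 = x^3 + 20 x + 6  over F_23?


Check whether y^2 = x^3 + 20 x + 6 (mod 23) for (x, y) = (11, 4).
LHS: y^2 = 4^2 mod 23 = 16
RHS: x^3 + 20 x + 6 = 11^3 + 20*11 + 6 mod 23 = 16
LHS = RHS

Yes, on the curve


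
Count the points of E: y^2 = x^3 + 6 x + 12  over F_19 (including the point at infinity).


For each x in F_19, count y with y^2 = x^3 + 6 x + 12 mod 19:
  x = 1: RHS = 0, y in [0]  -> 1 point(s)
  x = 3: RHS = 0, y in [0]  -> 1 point(s)
  x = 4: RHS = 5, y in [9, 10]  -> 2 point(s)
  x = 6: RHS = 17, y in [6, 13]  -> 2 point(s)
  x = 7: RHS = 17, y in [6, 13]  -> 2 point(s)
  x = 9: RHS = 16, y in [4, 15]  -> 2 point(s)
  x = 12: RHS = 7, y in [8, 11]  -> 2 point(s)
  x = 13: RHS = 7, y in [8, 11]  -> 2 point(s)
  x = 14: RHS = 9, y in [3, 16]  -> 2 point(s)
  x = 15: RHS = 0, y in [0]  -> 1 point(s)
  x = 16: RHS = 5, y in [9, 10]  -> 2 point(s)
  x = 17: RHS = 11, y in [7, 12]  -> 2 point(s)
  x = 18: RHS = 5, y in [9, 10]  -> 2 point(s)
Affine points: 23. Add the point at infinity: total = 24.

#E(F_19) = 24


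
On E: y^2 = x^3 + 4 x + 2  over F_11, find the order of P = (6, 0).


Compute successive multiples of P until we hit O:
  1P = (6, 0)
  2P = O

ord(P) = 2


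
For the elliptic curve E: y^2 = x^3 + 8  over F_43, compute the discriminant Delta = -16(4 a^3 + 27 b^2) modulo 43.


4 a^3 + 27 b^2 = 4*0^3 + 27*8^2 = 0 + 1728 = 1728
Delta = -16 * (1728) = -27648
Delta mod 43 = 1

Delta = 1 (mod 43)


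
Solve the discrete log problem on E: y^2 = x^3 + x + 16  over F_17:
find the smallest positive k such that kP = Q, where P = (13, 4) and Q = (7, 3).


Enumerate multiples of P until we hit Q = (7, 3):
  1P = (13, 4)
  2P = (7, 3)
Match found at i = 2.

k = 2


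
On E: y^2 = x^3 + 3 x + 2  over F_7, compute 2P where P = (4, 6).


Doubling: s = (3 x1^2 + a) / (2 y1)
s = (3*4^2 + 3) / (2*6) mod 7 = 6
x3 = s^2 - 2 x1 mod 7 = 6^2 - 2*4 = 0
y3 = s (x1 - x3) - y1 mod 7 = 6 * (4 - 0) - 6 = 4

2P = (0, 4)


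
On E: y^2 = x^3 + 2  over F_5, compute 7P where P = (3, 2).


k = 7 = 111_2 (binary, LSB first: 111)
Double-and-add from P = (3, 2):
  bit 0 = 1: acc = O + (3, 2) = (3, 2)
  bit 1 = 1: acc = (3, 2) + (3, 3) = O
  bit 2 = 1: acc = O + (3, 2) = (3, 2)

7P = (3, 2)


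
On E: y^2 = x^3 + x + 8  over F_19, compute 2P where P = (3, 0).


k = 2 = 10_2 (binary, LSB first: 01)
Double-and-add from P = (3, 0):
  bit 0 = 0: acc unchanged = O
  bit 1 = 1: acc = O + O = O

2P = O


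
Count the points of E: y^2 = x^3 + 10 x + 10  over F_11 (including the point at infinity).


For each x in F_11, count y with y^2 = x^3 + 10 x + 10 mod 11:
  x = 2: RHS = 5, y in [4, 7]  -> 2 point(s)
  x = 3: RHS = 1, y in [1, 10]  -> 2 point(s)
  x = 4: RHS = 4, y in [2, 9]  -> 2 point(s)
  x = 5: RHS = 9, y in [3, 8]  -> 2 point(s)
  x = 6: RHS = 0, y in [0]  -> 1 point(s)
  x = 7: RHS = 5, y in [4, 7]  -> 2 point(s)
  x = 9: RHS = 4, y in [2, 9]  -> 2 point(s)
Affine points: 13. Add the point at infinity: total = 14.

#E(F_11) = 14


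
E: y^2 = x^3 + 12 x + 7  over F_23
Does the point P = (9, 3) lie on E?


Check whether y^2 = x^3 + 12 x + 7 (mod 23) for (x, y) = (9, 3).
LHS: y^2 = 3^2 mod 23 = 9
RHS: x^3 + 12 x + 7 = 9^3 + 12*9 + 7 mod 23 = 16
LHS != RHS

No, not on the curve


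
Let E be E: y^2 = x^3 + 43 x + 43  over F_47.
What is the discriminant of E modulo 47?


4 a^3 + 27 b^2 = 4*43^3 + 27*43^2 = 318028 + 49923 = 367951
Delta = -16 * (367951) = -5887216
Delta mod 47 = 4

Delta = 4 (mod 47)


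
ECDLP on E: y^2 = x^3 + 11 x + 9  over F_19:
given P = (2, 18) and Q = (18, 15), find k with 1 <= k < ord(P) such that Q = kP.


Enumerate multiples of P until we hit Q = (18, 15):
  1P = (2, 18)
  2P = (0, 16)
  3P = (18, 4)
  4P = (6, 14)
  5P = (12, 11)
  6P = (11, 13)
  7P = (11, 6)
  8P = (12, 8)
  9P = (6, 5)
  10P = (18, 15)
Match found at i = 10.

k = 10


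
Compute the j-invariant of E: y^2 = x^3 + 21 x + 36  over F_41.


Delta = -16(4 a^3 + 27 b^2) mod 41 = 16
-1728 * (4 a)^3 = -1728 * (4*21)^3 mod 41 = 34
j = 34 * 16^(-1) mod 41 = 38

j = 38 (mod 41)


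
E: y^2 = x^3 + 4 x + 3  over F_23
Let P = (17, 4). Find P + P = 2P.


Doubling: s = (3 x1^2 + a) / (2 y1)
s = (3*17^2 + 4) / (2*4) mod 23 = 14
x3 = s^2 - 2 x1 mod 23 = 14^2 - 2*17 = 1
y3 = s (x1 - x3) - y1 mod 23 = 14 * (17 - 1) - 4 = 13

2P = (1, 13)


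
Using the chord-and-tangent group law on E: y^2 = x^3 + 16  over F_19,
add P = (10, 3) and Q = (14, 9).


P != Q, so use the chord formula.
s = (y2 - y1) / (x2 - x1) = (6) / (4) mod 19 = 11
x3 = s^2 - x1 - x2 mod 19 = 11^2 - 10 - 14 = 2
y3 = s (x1 - x3) - y1 mod 19 = 11 * (10 - 2) - 3 = 9

P + Q = (2, 9)


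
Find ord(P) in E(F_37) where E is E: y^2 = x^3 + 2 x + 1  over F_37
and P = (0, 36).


Compute successive multiples of P until we hit O:
  1P = (0, 36)
  2P = (1, 2)
  3P = (8, 14)
  4P = (25, 5)
  5P = (3, 21)
  6P = (22, 0)
  7P = (3, 16)
  8P = (25, 32)
  ... (continuing to 12P)
  12P = O

ord(P) = 12


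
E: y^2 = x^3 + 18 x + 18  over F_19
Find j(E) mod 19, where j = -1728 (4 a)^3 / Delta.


Delta = -16(4 a^3 + 27 b^2) mod 19 = 12
-1728 * (4 a)^3 = -1728 * (4*18)^3 mod 19 = 12
j = 12 * 12^(-1) mod 19 = 1

j = 1 (mod 19)


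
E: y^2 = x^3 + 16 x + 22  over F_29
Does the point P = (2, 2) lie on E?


Check whether y^2 = x^3 + 16 x + 22 (mod 29) for (x, y) = (2, 2).
LHS: y^2 = 2^2 mod 29 = 4
RHS: x^3 + 16 x + 22 = 2^3 + 16*2 + 22 mod 29 = 4
LHS = RHS

Yes, on the curve


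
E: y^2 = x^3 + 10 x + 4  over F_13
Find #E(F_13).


For each x in F_13, count y with y^2 = x^3 + 10 x + 4 mod 13:
  x = 0: RHS = 4, y in [2, 11]  -> 2 point(s)
  x = 3: RHS = 9, y in [3, 10]  -> 2 point(s)
  x = 4: RHS = 4, y in [2, 11]  -> 2 point(s)
  x = 5: RHS = 10, y in [6, 7]  -> 2 point(s)
  x = 7: RHS = 1, y in [1, 12]  -> 2 point(s)
  x = 9: RHS = 4, y in [2, 11]  -> 2 point(s)
  x = 10: RHS = 12, y in [5, 8]  -> 2 point(s)
Affine points: 14. Add the point at infinity: total = 15.

#E(F_13) = 15


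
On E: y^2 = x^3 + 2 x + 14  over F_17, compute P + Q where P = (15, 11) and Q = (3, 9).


P != Q, so use the chord formula.
s = (y2 - y1) / (x2 - x1) = (15) / (5) mod 17 = 3
x3 = s^2 - x1 - x2 mod 17 = 3^2 - 15 - 3 = 8
y3 = s (x1 - x3) - y1 mod 17 = 3 * (15 - 8) - 11 = 10

P + Q = (8, 10)


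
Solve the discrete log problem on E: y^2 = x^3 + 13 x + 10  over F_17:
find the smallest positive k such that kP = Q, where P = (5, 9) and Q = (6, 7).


Enumerate multiples of P until we hit Q = (6, 7):
  1P = (5, 9)
  2P = (16, 9)
  3P = (13, 8)
  4P = (3, 12)
  5P = (7, 11)
  6P = (6, 7)
Match found at i = 6.

k = 6


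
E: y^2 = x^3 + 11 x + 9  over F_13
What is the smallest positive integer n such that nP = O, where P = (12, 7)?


Compute successive multiples of P until we hit O:
  1P = (12, 7)
  2P = (3, 2)
  3P = (2, 0)
  4P = (3, 11)
  5P = (12, 6)
  6P = O

ord(P) = 6


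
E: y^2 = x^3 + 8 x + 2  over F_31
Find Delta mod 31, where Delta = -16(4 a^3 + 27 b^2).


4 a^3 + 27 b^2 = 4*8^3 + 27*2^2 = 2048 + 108 = 2156
Delta = -16 * (2156) = -34496
Delta mod 31 = 7

Delta = 7 (mod 31)


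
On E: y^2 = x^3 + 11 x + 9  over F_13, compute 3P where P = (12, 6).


k = 3 = 11_2 (binary, LSB first: 11)
Double-and-add from P = (12, 6):
  bit 0 = 1: acc = O + (12, 6) = (12, 6)
  bit 1 = 1: acc = (12, 6) + (3, 11) = (2, 0)

3P = (2, 0)


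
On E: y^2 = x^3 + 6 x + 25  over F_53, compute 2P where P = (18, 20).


Doubling: s = (3 x1^2 + a) / (2 y1)
s = (3*18^2 + 6) / (2*20) mod 53 = 43
x3 = s^2 - 2 x1 mod 53 = 43^2 - 2*18 = 11
y3 = s (x1 - x3) - y1 mod 53 = 43 * (18 - 11) - 20 = 16

2P = (11, 16)


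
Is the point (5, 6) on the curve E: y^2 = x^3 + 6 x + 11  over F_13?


Check whether y^2 = x^3 + 6 x + 11 (mod 13) for (x, y) = (5, 6).
LHS: y^2 = 6^2 mod 13 = 10
RHS: x^3 + 6 x + 11 = 5^3 + 6*5 + 11 mod 13 = 10
LHS = RHS

Yes, on the curve


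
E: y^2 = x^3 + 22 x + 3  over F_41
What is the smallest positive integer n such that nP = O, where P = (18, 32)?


Compute successive multiples of P until we hit O:
  1P = (18, 32)
  2P = (21, 38)
  3P = (6, 33)
  4P = (19, 33)
  5P = (5, 22)
  6P = (38, 22)
  7P = (16, 8)
  8P = (28, 12)
  ... (continuing to 39P)
  39P = O

ord(P) = 39


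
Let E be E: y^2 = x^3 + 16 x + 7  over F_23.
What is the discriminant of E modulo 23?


4 a^3 + 27 b^2 = 4*16^3 + 27*7^2 = 16384 + 1323 = 17707
Delta = -16 * (17707) = -283312
Delta mod 23 = 2

Delta = 2 (mod 23)


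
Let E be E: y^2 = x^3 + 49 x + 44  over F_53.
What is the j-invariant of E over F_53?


Delta = -16(4 a^3 + 27 b^2) mod 53 = 3
-1728 * (4 a)^3 = -1728 * (4*49)^3 mod 53 = 3
j = 3 * 3^(-1) mod 53 = 1

j = 1 (mod 53)


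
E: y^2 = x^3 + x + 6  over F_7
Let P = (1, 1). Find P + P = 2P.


Doubling: s = (3 x1^2 + a) / (2 y1)
s = (3*1^2 + 1) / (2*1) mod 7 = 2
x3 = s^2 - 2 x1 mod 7 = 2^2 - 2*1 = 2
y3 = s (x1 - x3) - y1 mod 7 = 2 * (1 - 2) - 1 = 4

2P = (2, 4)


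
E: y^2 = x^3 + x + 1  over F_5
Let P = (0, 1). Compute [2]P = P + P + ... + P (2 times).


k = 2 = 10_2 (binary, LSB first: 01)
Double-and-add from P = (0, 1):
  bit 0 = 0: acc unchanged = O
  bit 1 = 1: acc = O + (4, 2) = (4, 2)

2P = (4, 2)


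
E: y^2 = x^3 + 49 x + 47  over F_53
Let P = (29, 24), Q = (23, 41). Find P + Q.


P != Q, so use the chord formula.
s = (y2 - y1) / (x2 - x1) = (17) / (47) mod 53 = 6
x3 = s^2 - x1 - x2 mod 53 = 6^2 - 29 - 23 = 37
y3 = s (x1 - x3) - y1 mod 53 = 6 * (29 - 37) - 24 = 34

P + Q = (37, 34)


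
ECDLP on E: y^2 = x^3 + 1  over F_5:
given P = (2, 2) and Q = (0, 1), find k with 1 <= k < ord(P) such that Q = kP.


Enumerate multiples of P until we hit Q = (0, 1):
  1P = (2, 2)
  2P = (0, 4)
  3P = (4, 0)
  4P = (0, 1)
Match found at i = 4.

k = 4


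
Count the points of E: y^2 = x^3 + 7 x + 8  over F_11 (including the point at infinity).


For each x in F_11, count y with y^2 = x^3 + 7 x + 8 mod 11:
  x = 1: RHS = 5, y in [4, 7]  -> 2 point(s)
  x = 3: RHS = 1, y in [1, 10]  -> 2 point(s)
  x = 4: RHS = 1, y in [1, 10]  -> 2 point(s)
  x = 5: RHS = 3, y in [5, 6]  -> 2 point(s)
  x = 7: RHS = 4, y in [2, 9]  -> 2 point(s)
  x = 8: RHS = 4, y in [2, 9]  -> 2 point(s)
  x = 10: RHS = 0, y in [0]  -> 1 point(s)
Affine points: 13. Add the point at infinity: total = 14.

#E(F_11) = 14


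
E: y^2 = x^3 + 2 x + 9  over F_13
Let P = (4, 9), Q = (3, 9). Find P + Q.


P != Q, so use the chord formula.
s = (y2 - y1) / (x2 - x1) = (0) / (12) mod 13 = 0
x3 = s^2 - x1 - x2 mod 13 = 0^2 - 4 - 3 = 6
y3 = s (x1 - x3) - y1 mod 13 = 0 * (4 - 6) - 9 = 4

P + Q = (6, 4)


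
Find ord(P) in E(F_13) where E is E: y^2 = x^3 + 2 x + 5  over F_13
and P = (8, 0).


Compute successive multiples of P until we hit O:
  1P = (8, 0)
  2P = O

ord(P) = 2


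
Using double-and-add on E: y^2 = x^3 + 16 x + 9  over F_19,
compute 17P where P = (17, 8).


k = 17 = 10001_2 (binary, LSB first: 10001)
Double-and-add from P = (17, 8):
  bit 0 = 1: acc = O + (17, 8) = (17, 8)
  bit 1 = 0: acc unchanged = (17, 8)
  bit 2 = 0: acc unchanged = (17, 8)
  bit 3 = 0: acc unchanged = (17, 8)
  bit 4 = 1: acc = (17, 8) + (0, 3) = (13, 1)

17P = (13, 1)


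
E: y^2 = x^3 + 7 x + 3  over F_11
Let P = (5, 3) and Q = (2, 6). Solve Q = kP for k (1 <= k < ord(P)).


Enumerate multiples of P until we hit Q = (2, 6):
  1P = (5, 3)
  2P = (2, 5)
  3P = (2, 6)
Match found at i = 3.

k = 3


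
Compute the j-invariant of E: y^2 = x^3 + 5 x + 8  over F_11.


Delta = -16(4 a^3 + 27 b^2) mod 11 = 3
-1728 * (4 a)^3 = -1728 * (4*5)^3 mod 11 = 8
j = 8 * 3^(-1) mod 11 = 10

j = 10 (mod 11)


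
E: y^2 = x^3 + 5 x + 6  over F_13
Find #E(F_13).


For each x in F_13, count y with y^2 = x^3 + 5 x + 6 mod 13:
  x = 1: RHS = 12, y in [5, 8]  -> 2 point(s)
  x = 3: RHS = 9, y in [3, 10]  -> 2 point(s)
  x = 4: RHS = 12, y in [5, 8]  -> 2 point(s)
  x = 5: RHS = 0, y in [0]  -> 1 point(s)
  x = 8: RHS = 12, y in [5, 8]  -> 2 point(s)
  x = 9: RHS = 0, y in [0]  -> 1 point(s)
  x = 10: RHS = 3, y in [4, 9]  -> 2 point(s)
  x = 11: RHS = 1, y in [1, 12]  -> 2 point(s)
  x = 12: RHS = 0, y in [0]  -> 1 point(s)
Affine points: 15. Add the point at infinity: total = 16.

#E(F_13) = 16


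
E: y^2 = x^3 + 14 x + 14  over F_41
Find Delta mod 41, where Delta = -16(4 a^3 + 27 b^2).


4 a^3 + 27 b^2 = 4*14^3 + 27*14^2 = 10976 + 5292 = 16268
Delta = -16 * (16268) = -260288
Delta mod 41 = 21

Delta = 21 (mod 41)


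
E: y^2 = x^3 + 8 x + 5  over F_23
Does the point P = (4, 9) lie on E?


Check whether y^2 = x^3 + 8 x + 5 (mod 23) for (x, y) = (4, 9).
LHS: y^2 = 9^2 mod 23 = 12
RHS: x^3 + 8 x + 5 = 4^3 + 8*4 + 5 mod 23 = 9
LHS != RHS

No, not on the curve


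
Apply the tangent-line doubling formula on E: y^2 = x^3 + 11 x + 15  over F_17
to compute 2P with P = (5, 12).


Doubling: s = (3 x1^2 + a) / (2 y1)
s = (3*5^2 + 11) / (2*12) mod 17 = 5
x3 = s^2 - 2 x1 mod 17 = 5^2 - 2*5 = 15
y3 = s (x1 - x3) - y1 mod 17 = 5 * (5 - 15) - 12 = 6

2P = (15, 6)


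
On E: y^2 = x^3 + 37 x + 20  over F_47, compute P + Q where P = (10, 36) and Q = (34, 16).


P != Q, so use the chord formula.
s = (y2 - y1) / (x2 - x1) = (27) / (24) mod 47 = 7
x3 = s^2 - x1 - x2 mod 47 = 7^2 - 10 - 34 = 5
y3 = s (x1 - x3) - y1 mod 47 = 7 * (10 - 5) - 36 = 46

P + Q = (5, 46)


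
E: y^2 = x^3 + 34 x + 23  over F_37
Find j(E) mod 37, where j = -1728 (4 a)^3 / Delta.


Delta = -16(4 a^3 + 27 b^2) mod 37 = 10
-1728 * (4 a)^3 = -1728 * (4*34)^3 mod 37 = 10
j = 10 * 10^(-1) mod 37 = 1

j = 1 (mod 37)


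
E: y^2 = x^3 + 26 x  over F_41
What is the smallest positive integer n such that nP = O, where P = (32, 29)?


Compute successive multiples of P until we hit O:
  1P = (32, 29)
  2P = (16, 24)
  3P = (16, 17)
  4P = (32, 12)
  5P = O

ord(P) = 5


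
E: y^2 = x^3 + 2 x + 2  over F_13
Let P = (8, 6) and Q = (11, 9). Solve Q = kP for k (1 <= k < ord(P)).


Enumerate multiples of P until we hit Q = (11, 9):
  1P = (8, 6)
  2P = (11, 4)
  3P = (6, 10)
  4P = (3, 10)
  5P = (12, 5)
  6P = (2, 12)
  7P = (4, 3)
  8P = (4, 10)
  9P = (2, 1)
  10P = (12, 8)
  11P = (3, 3)
  12P = (6, 3)
  13P = (11, 9)
Match found at i = 13.

k = 13


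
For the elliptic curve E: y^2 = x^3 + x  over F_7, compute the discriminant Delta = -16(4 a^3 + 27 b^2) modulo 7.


4 a^3 + 27 b^2 = 4*1^3 + 27*0^2 = 4 + 0 = 4
Delta = -16 * (4) = -64
Delta mod 7 = 6

Delta = 6 (mod 7)


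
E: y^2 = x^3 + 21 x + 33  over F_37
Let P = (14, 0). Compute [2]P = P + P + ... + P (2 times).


k = 2 = 10_2 (binary, LSB first: 01)
Double-and-add from P = (14, 0):
  bit 0 = 0: acc unchanged = O
  bit 1 = 1: acc = O + O = O

2P = O


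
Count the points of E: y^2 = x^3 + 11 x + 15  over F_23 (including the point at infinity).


For each x in F_23, count y with y^2 = x^3 + 11 x + 15 mod 23:
  x = 1: RHS = 4, y in [2, 21]  -> 2 point(s)
  x = 3: RHS = 6, y in [11, 12]  -> 2 point(s)
  x = 4: RHS = 8, y in [10, 13]  -> 2 point(s)
  x = 11: RHS = 18, y in [8, 15]  -> 2 point(s)
  x = 12: RHS = 12, y in [9, 14]  -> 2 point(s)
  x = 13: RHS = 9, y in [3, 20]  -> 2 point(s)
  x = 15: RHS = 13, y in [6, 17]  -> 2 point(s)
  x = 16: RHS = 9, y in [3, 20]  -> 2 point(s)
  x = 17: RHS = 9, y in [3, 20]  -> 2 point(s)
  x = 20: RHS = 1, y in [1, 22]  -> 2 point(s)
  x = 21: RHS = 8, y in [10, 13]  -> 2 point(s)
  x = 22: RHS = 3, y in [7, 16]  -> 2 point(s)
Affine points: 24. Add the point at infinity: total = 25.

#E(F_23) = 25


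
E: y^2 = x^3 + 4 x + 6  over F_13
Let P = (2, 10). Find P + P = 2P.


Doubling: s = (3 x1^2 + a) / (2 y1)
s = (3*2^2 + 4) / (2*10) mod 13 = 6
x3 = s^2 - 2 x1 mod 13 = 6^2 - 2*2 = 6
y3 = s (x1 - x3) - y1 mod 13 = 6 * (2 - 6) - 10 = 5

2P = (6, 5)


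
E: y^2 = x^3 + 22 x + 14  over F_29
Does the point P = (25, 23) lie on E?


Check whether y^2 = x^3 + 22 x + 14 (mod 29) for (x, y) = (25, 23).
LHS: y^2 = 23^2 mod 29 = 7
RHS: x^3 + 22 x + 14 = 25^3 + 22*25 + 14 mod 29 = 7
LHS = RHS

Yes, on the curve


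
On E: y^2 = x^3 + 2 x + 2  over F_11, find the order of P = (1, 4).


Compute successive multiples of P until we hit O:
  1P = (1, 4)
  2P = (2, 5)
  3P = (9, 10)
  4P = (5, 4)
  5P = (5, 7)
  6P = (9, 1)
  7P = (2, 6)
  8P = (1, 7)
  ... (continuing to 9P)
  9P = O

ord(P) = 9


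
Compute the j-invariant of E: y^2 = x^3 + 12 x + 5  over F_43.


Delta = -16(4 a^3 + 27 b^2) mod 43 = 40
-1728 * (4 a)^3 = -1728 * (4*12)^3 mod 43 = 32
j = 32 * 40^(-1) mod 43 = 18

j = 18 (mod 43)


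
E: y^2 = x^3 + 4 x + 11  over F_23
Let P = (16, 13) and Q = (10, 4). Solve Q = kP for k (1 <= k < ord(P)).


Enumerate multiples of P until we hit Q = (10, 4):
  1P = (16, 13)
  2P = (20, 8)
  3P = (13, 12)
  4P = (12, 19)
  5P = (3, 2)
  6P = (22, 12)
  7P = (1, 19)
  8P = (8, 16)
  9P = (11, 11)
  10P = (21, 8)
  11P = (10, 4)
Match found at i = 11.

k = 11


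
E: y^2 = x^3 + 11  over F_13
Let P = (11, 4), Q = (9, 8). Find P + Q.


P != Q, so use the chord formula.
s = (y2 - y1) / (x2 - x1) = (4) / (11) mod 13 = 11
x3 = s^2 - x1 - x2 mod 13 = 11^2 - 11 - 9 = 10
y3 = s (x1 - x3) - y1 mod 13 = 11 * (11 - 10) - 4 = 7

P + Q = (10, 7)


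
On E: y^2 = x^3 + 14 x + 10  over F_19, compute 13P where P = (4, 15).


k = 13 = 1101_2 (binary, LSB first: 1011)
Double-and-add from P = (4, 15):
  bit 0 = 1: acc = O + (4, 15) = (4, 15)
  bit 1 = 0: acc unchanged = (4, 15)
  bit 2 = 1: acc = (4, 15) + (14, 10) = (6, 5)
  bit 3 = 1: acc = (6, 5) + (8, 11) = (14, 9)

13P = (14, 9)


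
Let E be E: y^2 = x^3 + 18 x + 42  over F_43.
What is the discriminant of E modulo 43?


4 a^3 + 27 b^2 = 4*18^3 + 27*42^2 = 23328 + 47628 = 70956
Delta = -16 * (70956) = -1135296
Delta mod 43 = 33

Delta = 33 (mod 43)


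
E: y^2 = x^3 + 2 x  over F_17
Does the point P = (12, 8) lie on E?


Check whether y^2 = x^3 + 2 x + 0 (mod 17) for (x, y) = (12, 8).
LHS: y^2 = 8^2 mod 17 = 13
RHS: x^3 + 2 x + 0 = 12^3 + 2*12 + 0 mod 17 = 1
LHS != RHS

No, not on the curve


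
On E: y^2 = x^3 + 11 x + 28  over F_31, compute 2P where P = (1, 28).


Doubling: s = (3 x1^2 + a) / (2 y1)
s = (3*1^2 + 11) / (2*28) mod 31 = 8
x3 = s^2 - 2 x1 mod 31 = 8^2 - 2*1 = 0
y3 = s (x1 - x3) - y1 mod 31 = 8 * (1 - 0) - 28 = 11

2P = (0, 11)


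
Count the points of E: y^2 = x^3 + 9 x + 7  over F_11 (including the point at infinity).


For each x in F_11, count y with y^2 = x^3 + 9 x + 7 mod 11:
  x = 2: RHS = 0, y in [0]  -> 1 point(s)
  x = 5: RHS = 1, y in [1, 10]  -> 2 point(s)
  x = 9: RHS = 3, y in [5, 6]  -> 2 point(s)
Affine points: 5. Add the point at infinity: total = 6.

#E(F_11) = 6


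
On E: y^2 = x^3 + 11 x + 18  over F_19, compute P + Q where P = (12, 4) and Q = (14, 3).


P != Q, so use the chord formula.
s = (y2 - y1) / (x2 - x1) = (18) / (2) mod 19 = 9
x3 = s^2 - x1 - x2 mod 19 = 9^2 - 12 - 14 = 17
y3 = s (x1 - x3) - y1 mod 19 = 9 * (12 - 17) - 4 = 8

P + Q = (17, 8)


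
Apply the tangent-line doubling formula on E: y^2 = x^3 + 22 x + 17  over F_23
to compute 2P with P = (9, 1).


Doubling: s = (3 x1^2 + a) / (2 y1)
s = (3*9^2 + 22) / (2*1) mod 23 = 6
x3 = s^2 - 2 x1 mod 23 = 6^2 - 2*9 = 18
y3 = s (x1 - x3) - y1 mod 23 = 6 * (9 - 18) - 1 = 14

2P = (18, 14)


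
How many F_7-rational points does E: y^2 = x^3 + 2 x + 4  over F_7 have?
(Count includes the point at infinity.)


For each x in F_7, count y with y^2 = x^3 + 2 x + 4 mod 7:
  x = 0: RHS = 4, y in [2, 5]  -> 2 point(s)
  x = 1: RHS = 0, y in [0]  -> 1 point(s)
  x = 2: RHS = 2, y in [3, 4]  -> 2 point(s)
  x = 3: RHS = 2, y in [3, 4]  -> 2 point(s)
  x = 6: RHS = 1, y in [1, 6]  -> 2 point(s)
Affine points: 9. Add the point at infinity: total = 10.

#E(F_7) = 10


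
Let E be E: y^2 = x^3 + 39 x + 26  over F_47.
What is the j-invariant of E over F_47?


Delta = -16(4 a^3 + 27 b^2) mod 47 = 35
-1728 * (4 a)^3 = -1728 * (4*39)^3 mod 47 = 42
j = 42 * 35^(-1) mod 47 = 20

j = 20 (mod 47)


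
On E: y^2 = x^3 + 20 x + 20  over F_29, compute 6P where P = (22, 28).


k = 6 = 110_2 (binary, LSB first: 011)
Double-and-add from P = (22, 28):
  bit 0 = 0: acc unchanged = O
  bit 1 = 1: acc = O + (19, 26) = (19, 26)
  bit 2 = 1: acc = (19, 26) + (16, 17) = (3, 22)

6P = (3, 22)


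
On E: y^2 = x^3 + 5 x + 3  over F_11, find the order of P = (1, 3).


Compute successive multiples of P until we hit O:
  1P = (1, 3)
  2P = (1, 8)
  3P = O

ord(P) = 3


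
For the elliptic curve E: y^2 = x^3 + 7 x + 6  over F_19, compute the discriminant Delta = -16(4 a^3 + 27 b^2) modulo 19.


4 a^3 + 27 b^2 = 4*7^3 + 27*6^2 = 1372 + 972 = 2344
Delta = -16 * (2344) = -37504
Delta mod 19 = 2

Delta = 2 (mod 19)


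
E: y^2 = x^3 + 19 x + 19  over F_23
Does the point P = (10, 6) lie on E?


Check whether y^2 = x^3 + 19 x + 19 (mod 23) for (x, y) = (10, 6).
LHS: y^2 = 6^2 mod 23 = 13
RHS: x^3 + 19 x + 19 = 10^3 + 19*10 + 19 mod 23 = 13
LHS = RHS

Yes, on the curve


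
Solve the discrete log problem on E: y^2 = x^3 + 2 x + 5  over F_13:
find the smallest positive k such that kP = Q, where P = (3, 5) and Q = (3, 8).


Enumerate multiples of P until we hit Q = (3, 8):
  1P = (3, 5)
  2P = (8, 0)
  3P = (3, 8)
Match found at i = 3.

k = 3


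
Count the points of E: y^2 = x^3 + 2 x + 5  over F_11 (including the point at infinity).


For each x in F_11, count y with y^2 = x^3 + 2 x + 5 mod 11:
  x = 0: RHS = 5, y in [4, 7]  -> 2 point(s)
  x = 3: RHS = 5, y in [4, 7]  -> 2 point(s)
  x = 4: RHS = 0, y in [0]  -> 1 point(s)
  x = 8: RHS = 5, y in [4, 7]  -> 2 point(s)
  x = 9: RHS = 4, y in [2, 9]  -> 2 point(s)
Affine points: 9. Add the point at infinity: total = 10.

#E(F_11) = 10


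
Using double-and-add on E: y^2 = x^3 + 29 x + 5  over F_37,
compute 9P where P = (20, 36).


k = 9 = 1001_2 (binary, LSB first: 1001)
Double-and-add from P = (20, 36):
  bit 0 = 1: acc = O + (20, 36) = (20, 36)
  bit 1 = 0: acc unchanged = (20, 36)
  bit 2 = 0: acc unchanged = (20, 36)
  bit 3 = 1: acc = (20, 36) + (11, 29) = (13, 27)

9P = (13, 27)


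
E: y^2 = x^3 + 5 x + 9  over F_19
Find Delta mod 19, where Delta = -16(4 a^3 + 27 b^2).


4 a^3 + 27 b^2 = 4*5^3 + 27*9^2 = 500 + 2187 = 2687
Delta = -16 * (2687) = -42992
Delta mod 19 = 5

Delta = 5 (mod 19)


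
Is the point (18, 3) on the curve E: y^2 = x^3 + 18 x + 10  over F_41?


Check whether y^2 = x^3 + 18 x + 10 (mod 41) for (x, y) = (18, 3).
LHS: y^2 = 3^2 mod 41 = 9
RHS: x^3 + 18 x + 10 = 18^3 + 18*18 + 10 mod 41 = 16
LHS != RHS

No, not on the curve


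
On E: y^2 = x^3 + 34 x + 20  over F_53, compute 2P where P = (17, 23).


Doubling: s = (3 x1^2 + a) / (2 y1)
s = (3*17^2 + 34) / (2*23) mod 53 = 0
x3 = s^2 - 2 x1 mod 53 = 0^2 - 2*17 = 19
y3 = s (x1 - x3) - y1 mod 53 = 0 * (17 - 19) - 23 = 30

2P = (19, 30)


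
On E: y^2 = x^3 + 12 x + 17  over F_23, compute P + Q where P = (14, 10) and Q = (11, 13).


P != Q, so use the chord formula.
s = (y2 - y1) / (x2 - x1) = (3) / (20) mod 23 = 22
x3 = s^2 - x1 - x2 mod 23 = 22^2 - 14 - 11 = 22
y3 = s (x1 - x3) - y1 mod 23 = 22 * (14 - 22) - 10 = 21

P + Q = (22, 21)


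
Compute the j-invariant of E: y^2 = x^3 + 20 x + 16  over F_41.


Delta = -16(4 a^3 + 27 b^2) mod 41 = 34
-1728 * (4 a)^3 = -1728 * (4*20)^3 mod 41 = 7
j = 7 * 34^(-1) mod 41 = 40

j = 40 (mod 41)


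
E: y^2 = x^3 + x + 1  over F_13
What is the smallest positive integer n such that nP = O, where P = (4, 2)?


Compute successive multiples of P until we hit O:
  1P = (4, 2)
  2P = (8, 1)
  3P = (10, 6)
  4P = (11, 2)
  5P = (11, 11)
  6P = (10, 7)
  7P = (8, 12)
  8P = (4, 11)
  ... (continuing to 9P)
  9P = O

ord(P) = 9


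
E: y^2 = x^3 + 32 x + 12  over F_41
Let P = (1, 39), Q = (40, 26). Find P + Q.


P != Q, so use the chord formula.
s = (y2 - y1) / (x2 - x1) = (28) / (39) mod 41 = 27
x3 = s^2 - x1 - x2 mod 41 = 27^2 - 1 - 40 = 32
y3 = s (x1 - x3) - y1 mod 41 = 27 * (1 - 32) - 39 = 26

P + Q = (32, 26)


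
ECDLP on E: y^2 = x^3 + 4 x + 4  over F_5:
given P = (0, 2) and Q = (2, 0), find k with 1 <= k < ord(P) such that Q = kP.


Enumerate multiples of P until we hit Q = (2, 0):
  1P = (0, 2)
  2P = (1, 2)
  3P = (4, 3)
  4P = (2, 0)
Match found at i = 4.

k = 4


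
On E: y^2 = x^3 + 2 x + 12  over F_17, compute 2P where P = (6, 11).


Doubling: s = (3 x1^2 + a) / (2 y1)
s = (3*6^2 + 2) / (2*11) mod 17 = 5
x3 = s^2 - 2 x1 mod 17 = 5^2 - 2*6 = 13
y3 = s (x1 - x3) - y1 mod 17 = 5 * (6 - 13) - 11 = 5

2P = (13, 5)


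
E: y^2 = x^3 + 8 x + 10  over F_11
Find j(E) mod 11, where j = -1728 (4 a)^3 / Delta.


Delta = -16(4 a^3 + 27 b^2) mod 11 = 9
-1728 * (4 a)^3 = -1728 * (4*8)^3 mod 11 = 1
j = 1 * 9^(-1) mod 11 = 5

j = 5 (mod 11)


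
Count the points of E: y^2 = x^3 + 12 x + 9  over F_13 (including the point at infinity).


For each x in F_13, count y with y^2 = x^3 + 12 x + 9 mod 13:
  x = 0: RHS = 9, y in [3, 10]  -> 2 point(s)
  x = 1: RHS = 9, y in [3, 10]  -> 2 point(s)
  x = 4: RHS = 4, y in [2, 11]  -> 2 point(s)
  x = 5: RHS = 12, y in [5, 8]  -> 2 point(s)
  x = 9: RHS = 1, y in [1, 12]  -> 2 point(s)
  x = 11: RHS = 3, y in [4, 9]  -> 2 point(s)
  x = 12: RHS = 9, y in [3, 10]  -> 2 point(s)
Affine points: 14. Add the point at infinity: total = 15.

#E(F_13) = 15


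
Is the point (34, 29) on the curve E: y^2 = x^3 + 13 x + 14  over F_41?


Check whether y^2 = x^3 + 13 x + 14 (mod 41) for (x, y) = (34, 29).
LHS: y^2 = 29^2 mod 41 = 21
RHS: x^3 + 13 x + 14 = 34^3 + 13*34 + 14 mod 41 = 31
LHS != RHS

No, not on the curve


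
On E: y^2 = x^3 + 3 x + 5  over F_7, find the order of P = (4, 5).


Compute successive multiples of P until we hit O:
  1P = (4, 5)
  2P = (1, 4)
  3P = (6, 6)
  4P = (6, 1)
  5P = (1, 3)
  6P = (4, 2)
  7P = O

ord(P) = 7
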